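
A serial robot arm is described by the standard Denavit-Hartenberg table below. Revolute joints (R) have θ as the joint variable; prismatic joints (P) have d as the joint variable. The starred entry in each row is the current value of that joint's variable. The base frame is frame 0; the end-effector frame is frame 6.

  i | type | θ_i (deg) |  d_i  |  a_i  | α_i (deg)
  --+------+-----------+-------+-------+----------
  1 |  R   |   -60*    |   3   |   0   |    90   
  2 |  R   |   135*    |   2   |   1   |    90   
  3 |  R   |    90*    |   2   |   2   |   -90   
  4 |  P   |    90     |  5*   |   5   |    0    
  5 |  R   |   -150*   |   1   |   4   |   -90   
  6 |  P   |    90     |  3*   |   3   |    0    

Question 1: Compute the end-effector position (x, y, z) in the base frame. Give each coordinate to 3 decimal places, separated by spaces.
-7.105 -4.889 0.853

after link 1: o_1 = (0.0000, 0.0000, 3.0000)
after link 2: o_2 = (-2.0856, -0.3876, 3.7071)
after link 3: o_3 = (-3.1105, -2.6124, 5.1213)
after link 4: o_4 = (-3.1105, -2.6124, -1.9497)
after link 5: o_5 = (-3.2643, -6.3461, -0.2074)
after link 6: o_6 = (-7.1053, -4.8894, 0.8533)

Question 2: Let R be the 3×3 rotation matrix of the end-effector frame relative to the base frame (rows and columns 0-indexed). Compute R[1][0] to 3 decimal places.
0.612

End-effector x-axis (col 0 of R) = (-0.3536,0.6124,0.7071)
R[1][0] = 0.6124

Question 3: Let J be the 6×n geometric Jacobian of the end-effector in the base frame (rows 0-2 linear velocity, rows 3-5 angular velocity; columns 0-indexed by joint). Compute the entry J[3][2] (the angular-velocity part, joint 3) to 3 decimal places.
axis z_2 = (0.3536,-0.6124,0.7071); lever o_n−o_2 = (-5.0197,-4.5018,-2.8538)
cross product → J_v[:, 2] = (4.9308,-2.5405,-4.6655)
J_ω[:, 2] = z_2
entry J[3][2] = 0.3536

0.354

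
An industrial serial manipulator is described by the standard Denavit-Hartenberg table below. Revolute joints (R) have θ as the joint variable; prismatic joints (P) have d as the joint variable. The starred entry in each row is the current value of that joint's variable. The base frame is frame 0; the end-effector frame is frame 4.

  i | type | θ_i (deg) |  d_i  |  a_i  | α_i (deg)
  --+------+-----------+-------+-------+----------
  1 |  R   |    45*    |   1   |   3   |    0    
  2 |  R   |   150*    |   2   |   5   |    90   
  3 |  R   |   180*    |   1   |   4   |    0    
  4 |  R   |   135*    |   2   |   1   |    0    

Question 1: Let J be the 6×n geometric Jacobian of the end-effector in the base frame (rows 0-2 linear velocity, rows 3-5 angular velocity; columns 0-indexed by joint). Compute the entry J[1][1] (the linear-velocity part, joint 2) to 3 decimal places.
-2.425

axis z_1 = (0.0000,0.0000,1.0000); lever o_n−o_1 = (-2.4254,2.4559,1.2929)
cross product → J_v[:, 1] = (-2.4559,-2.4254,0.0000)
J_ω[:, 1] = z_1
entry J[1][1] = -2.4254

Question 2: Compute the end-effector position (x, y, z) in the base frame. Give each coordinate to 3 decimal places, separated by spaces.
-0.304 4.577 2.293

after link 1: o_1 = (2.1213, 2.1213, 1.0000)
after link 2: o_2 = (-2.7083, 0.8272, 3.0000)
after link 3: o_3 = (0.8966, 2.8284, 3.0000)
after link 4: o_4 = (-0.3041, 4.5773, 2.2929)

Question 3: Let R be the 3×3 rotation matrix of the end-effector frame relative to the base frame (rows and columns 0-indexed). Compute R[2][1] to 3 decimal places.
End-effector y-axis (col 1 of R) = (-0.6830,-0.1830,0.7071)
R[2][1] = 0.7071

0.707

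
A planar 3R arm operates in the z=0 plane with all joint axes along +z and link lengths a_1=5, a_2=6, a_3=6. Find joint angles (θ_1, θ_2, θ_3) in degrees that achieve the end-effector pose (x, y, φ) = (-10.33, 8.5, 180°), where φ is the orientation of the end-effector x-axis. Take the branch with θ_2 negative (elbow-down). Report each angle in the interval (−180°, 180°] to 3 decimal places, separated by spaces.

150.000 -60.001 90.001

wrist centre = target − a_3·(cos φ, sin φ) = (-4.3300, 8.5000)
cos θ_2 = (90.9989−5²−6²)/(2·5·6) = 0.5000; θ_2 = -60.0012° (elbow-down)
β = atan2(8.5000,-4.3300) = 116.9948°; ψ = atan2(-5.1962,7.9999) = -33.0052°
θ_1 = β − ψ = 150.0000°
θ_3 = φ − θ_1 − θ_2 = 90.0012° (wrapped to (-180°,180°])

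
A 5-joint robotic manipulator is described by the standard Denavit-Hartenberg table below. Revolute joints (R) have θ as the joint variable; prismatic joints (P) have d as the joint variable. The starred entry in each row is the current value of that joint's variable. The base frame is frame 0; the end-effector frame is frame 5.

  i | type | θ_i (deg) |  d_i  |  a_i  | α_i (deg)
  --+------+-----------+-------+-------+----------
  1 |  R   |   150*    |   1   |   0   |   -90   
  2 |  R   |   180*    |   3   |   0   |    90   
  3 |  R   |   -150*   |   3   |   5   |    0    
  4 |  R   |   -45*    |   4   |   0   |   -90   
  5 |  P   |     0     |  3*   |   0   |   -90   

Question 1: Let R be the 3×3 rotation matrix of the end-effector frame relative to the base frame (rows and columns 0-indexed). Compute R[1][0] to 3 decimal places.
0.259

End-effector x-axis (col 0 of R) = (-0.9659,0.2588,0.0000)
R[1][0] = 0.2588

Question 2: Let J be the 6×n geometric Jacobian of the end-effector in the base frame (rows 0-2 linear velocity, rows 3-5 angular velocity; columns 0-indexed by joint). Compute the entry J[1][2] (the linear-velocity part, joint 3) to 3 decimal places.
1.724

axis z_2 = (-0.0000,-0.0000,-1.0000); lever o_n−o_2 = (-1.7235,7.2279,-7.0000)
cross product → J_v[:, 2] = (7.2279,1.7235,-0.0000)
J_ω[:, 2] = z_2
entry J[1][2] = 1.7235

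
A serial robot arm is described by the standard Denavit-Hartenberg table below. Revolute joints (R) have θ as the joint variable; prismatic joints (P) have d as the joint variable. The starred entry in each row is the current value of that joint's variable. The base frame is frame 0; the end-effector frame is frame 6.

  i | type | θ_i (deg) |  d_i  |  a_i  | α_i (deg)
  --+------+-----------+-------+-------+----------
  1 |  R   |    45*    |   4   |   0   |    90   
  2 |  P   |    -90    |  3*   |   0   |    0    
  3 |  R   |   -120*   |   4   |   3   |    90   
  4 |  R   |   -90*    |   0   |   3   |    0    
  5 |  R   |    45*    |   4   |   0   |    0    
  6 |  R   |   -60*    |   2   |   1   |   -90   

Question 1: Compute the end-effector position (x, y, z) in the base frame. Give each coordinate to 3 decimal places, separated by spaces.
2.588 -1.703 10.567

after link 1: o_1 = (0.0000, 0.0000, 4.0000)
after link 2: o_2 = (2.1213, -2.1213, 4.0000)
after link 3: o_3 = (3.1126, -6.7869, 5.5000)
after link 4: o_4 = (0.9913, -4.6655, 5.5000)
after link 5: o_5 = (2.4055, -3.2513, 8.9641)
after link 6: o_6 = (2.5881, -1.7027, 10.5667)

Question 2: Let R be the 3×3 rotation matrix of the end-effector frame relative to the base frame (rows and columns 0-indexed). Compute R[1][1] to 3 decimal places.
End-effector y-axis (col 1 of R) = (-0.3536,-0.3536,-0.8660)
R[1][1] = -0.3536

-0.354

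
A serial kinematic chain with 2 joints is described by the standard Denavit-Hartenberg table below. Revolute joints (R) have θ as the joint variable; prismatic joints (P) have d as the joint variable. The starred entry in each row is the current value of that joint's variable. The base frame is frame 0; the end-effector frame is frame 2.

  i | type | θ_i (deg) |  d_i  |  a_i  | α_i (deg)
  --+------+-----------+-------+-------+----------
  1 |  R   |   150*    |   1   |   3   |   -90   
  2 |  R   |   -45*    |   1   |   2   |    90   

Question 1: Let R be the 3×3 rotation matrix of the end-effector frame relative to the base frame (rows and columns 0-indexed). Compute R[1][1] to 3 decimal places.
-0.866

End-effector y-axis (col 1 of R) = (-0.5000,-0.8660,0.0000)
R[1][1] = -0.8660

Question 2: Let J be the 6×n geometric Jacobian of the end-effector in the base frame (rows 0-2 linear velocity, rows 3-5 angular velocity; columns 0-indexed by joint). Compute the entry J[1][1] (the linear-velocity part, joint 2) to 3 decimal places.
0.707

axis z_1 = (-0.5000,-0.8660,0.0000); lever o_n−o_1 = (-1.7247,-0.1589,1.4142)
cross product → J_v[:, 1] = (-1.2247,0.7071,-1.4142)
J_ω[:, 1] = z_1
entry J[1][1] = 0.7071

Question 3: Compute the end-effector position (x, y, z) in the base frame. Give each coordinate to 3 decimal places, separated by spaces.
-4.323 1.341 2.414

after link 1: o_1 = (-2.5981, 1.5000, 1.0000)
after link 2: o_2 = (-4.3228, 1.3411, 2.4142)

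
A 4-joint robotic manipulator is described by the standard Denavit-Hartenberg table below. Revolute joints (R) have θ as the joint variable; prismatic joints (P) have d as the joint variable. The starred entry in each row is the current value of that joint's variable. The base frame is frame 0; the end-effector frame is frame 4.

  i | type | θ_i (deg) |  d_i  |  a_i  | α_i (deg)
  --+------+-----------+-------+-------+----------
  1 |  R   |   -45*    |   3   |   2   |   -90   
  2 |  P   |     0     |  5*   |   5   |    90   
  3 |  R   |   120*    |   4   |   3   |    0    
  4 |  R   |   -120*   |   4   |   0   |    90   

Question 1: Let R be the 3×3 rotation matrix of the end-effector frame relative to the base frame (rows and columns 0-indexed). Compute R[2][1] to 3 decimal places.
1.000

End-effector y-axis (col 1 of R) = (0.0000,0.0000,1.0000)
R[2][1] = 1.0000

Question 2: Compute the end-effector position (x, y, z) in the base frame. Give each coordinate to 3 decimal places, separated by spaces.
9.262 1.484 11.000

after link 1: o_1 = (1.4142, -1.4142, 3.0000)
after link 2: o_2 = (8.4853, -1.4142, 3.0000)
after link 3: o_3 = (9.2617, 1.4836, 7.0000)
after link 4: o_4 = (9.2617, 1.4836, 11.0000)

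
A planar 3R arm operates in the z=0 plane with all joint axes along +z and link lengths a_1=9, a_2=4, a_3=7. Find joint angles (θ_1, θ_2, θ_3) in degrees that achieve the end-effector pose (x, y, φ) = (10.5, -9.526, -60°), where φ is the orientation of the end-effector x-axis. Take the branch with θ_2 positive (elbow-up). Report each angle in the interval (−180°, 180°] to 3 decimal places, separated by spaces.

-52.657 120.002 -127.345

wrist centre = target − a_3·(cos φ, sin φ) = (7.0000, -3.4638)
cos θ_2 = (60.9981−9²−4²)/(2·9·4) = -0.5000; θ_2 = 120.0018° (elbow-up)
β = atan2(-3.4638,7.0000) = -26.3277°; ψ = atan2(3.4640,6.9999) = 26.3294°
θ_1 = β − ψ = -52.6571°
θ_3 = φ − θ_1 − θ_2 = -127.3447° (wrapped to (-180°,180°])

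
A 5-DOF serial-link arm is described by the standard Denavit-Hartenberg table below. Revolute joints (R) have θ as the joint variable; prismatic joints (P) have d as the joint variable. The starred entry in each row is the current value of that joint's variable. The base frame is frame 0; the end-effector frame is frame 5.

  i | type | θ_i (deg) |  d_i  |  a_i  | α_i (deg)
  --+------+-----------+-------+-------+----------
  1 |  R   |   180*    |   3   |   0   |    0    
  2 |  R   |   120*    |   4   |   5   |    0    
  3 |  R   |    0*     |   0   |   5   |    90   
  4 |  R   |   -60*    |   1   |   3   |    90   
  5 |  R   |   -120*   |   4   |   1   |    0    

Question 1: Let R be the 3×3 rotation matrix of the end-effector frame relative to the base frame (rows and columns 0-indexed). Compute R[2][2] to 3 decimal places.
End-effector z-axis (col 2 of R) = (-0.4330,0.7500,-0.5000)
R[2][2] = -0.5000

-0.500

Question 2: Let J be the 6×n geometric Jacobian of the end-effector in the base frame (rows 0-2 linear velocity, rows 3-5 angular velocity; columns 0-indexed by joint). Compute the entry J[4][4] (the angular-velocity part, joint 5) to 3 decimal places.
0.750

axis z_4 = (-0.4330,0.7500,-0.5000); lever o_n−o_4 = (-1.1071,3.6495,-1.5670)
cross product → J_v[:, 4] = (0.6495,-0.1250,-0.7500)
J_ω[:, 4] = z_4
entry J[4][4] = 0.7500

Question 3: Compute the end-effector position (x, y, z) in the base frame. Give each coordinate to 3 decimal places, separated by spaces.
3.777 -6.810 2.835

after link 1: o_1 = (0.0000, 0.0000, 3.0000)
after link 2: o_2 = (2.5000, -4.3301, 7.0000)
after link 3: o_3 = (5.0000, -8.6603, 7.0000)
after link 4: o_4 = (4.8840, -10.4593, 4.4019)
after link 5: o_5 = (3.7769, -6.8098, 2.8349)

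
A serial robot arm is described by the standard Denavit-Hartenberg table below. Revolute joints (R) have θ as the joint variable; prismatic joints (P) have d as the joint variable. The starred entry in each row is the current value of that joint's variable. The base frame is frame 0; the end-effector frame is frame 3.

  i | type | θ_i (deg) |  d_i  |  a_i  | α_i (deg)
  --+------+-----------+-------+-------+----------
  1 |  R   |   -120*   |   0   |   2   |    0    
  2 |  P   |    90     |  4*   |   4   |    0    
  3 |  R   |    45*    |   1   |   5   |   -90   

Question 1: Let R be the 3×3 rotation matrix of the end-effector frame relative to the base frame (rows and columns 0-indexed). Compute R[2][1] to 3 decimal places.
-1.000

End-effector y-axis (col 1 of R) = (-0.0000,0.0000,-1.0000)
R[2][1] = -1.0000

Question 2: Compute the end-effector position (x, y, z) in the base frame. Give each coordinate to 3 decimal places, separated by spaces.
after link 1: o_1 = (-1.0000, -1.7321, 0.0000)
after link 2: o_2 = (2.4641, -3.7321, 4.0000)
after link 3: o_3 = (7.2937, -2.4380, 5.0000)

7.294 -2.438 5.000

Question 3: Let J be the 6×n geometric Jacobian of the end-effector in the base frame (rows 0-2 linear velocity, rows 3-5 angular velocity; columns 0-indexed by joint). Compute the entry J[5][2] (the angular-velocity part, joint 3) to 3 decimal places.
axis z_2 = (0.0000,0.0000,1.0000); lever o_n−o_2 = (4.8296,1.2941,1.0000)
cross product → J_v[:, 2] = (-1.2941,4.8296,0.0000)
J_ω[:, 2] = z_2
entry J[5][2] = 1.0000

1.000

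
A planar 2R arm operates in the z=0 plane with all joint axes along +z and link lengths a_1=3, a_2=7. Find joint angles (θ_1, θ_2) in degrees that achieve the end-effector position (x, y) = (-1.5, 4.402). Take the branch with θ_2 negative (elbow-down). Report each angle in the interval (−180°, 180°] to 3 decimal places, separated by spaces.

-120.003 -149.998

cos θ_2 = (21.6276−3²−7²)/(2·3·7) = -0.8660; θ_2 = -149.9982° (elbow-down)
β = atan2(4.4020,-1.5000) = 108.8168°; ψ = atan2(-3.5002,-3.0621) = -131.1803°
θ_1 = β − ψ = 239.9971°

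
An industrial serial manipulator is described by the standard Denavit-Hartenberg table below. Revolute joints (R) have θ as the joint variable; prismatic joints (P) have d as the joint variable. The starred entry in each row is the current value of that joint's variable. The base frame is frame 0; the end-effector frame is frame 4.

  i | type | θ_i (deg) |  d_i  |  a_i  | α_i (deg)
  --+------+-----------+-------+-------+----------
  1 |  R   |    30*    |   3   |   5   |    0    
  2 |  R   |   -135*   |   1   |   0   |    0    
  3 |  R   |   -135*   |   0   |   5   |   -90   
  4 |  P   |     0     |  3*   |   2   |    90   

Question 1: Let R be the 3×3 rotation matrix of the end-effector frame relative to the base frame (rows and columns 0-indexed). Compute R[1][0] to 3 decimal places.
End-effector x-axis (col 0 of R) = (-0.5000,0.8660,0.0000)
R[1][0] = 0.8660

0.866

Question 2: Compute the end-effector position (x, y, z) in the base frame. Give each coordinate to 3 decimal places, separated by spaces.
after link 1: o_1 = (4.3301, 2.5000, 3.0000)
after link 2: o_2 = (4.3301, 2.5000, 4.0000)
after link 3: o_3 = (1.8301, 6.8301, 4.0000)
after link 4: o_4 = (-1.7679, 7.0622, 4.0000)

-1.768 7.062 4.000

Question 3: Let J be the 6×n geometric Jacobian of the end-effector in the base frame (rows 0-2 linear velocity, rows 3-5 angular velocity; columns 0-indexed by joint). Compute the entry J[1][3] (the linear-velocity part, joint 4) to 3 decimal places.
prismatic axis z_3 = (-0.8660,-0.5000,0.0000)
J_v[:, 3] = z_3; J_ω[:, 3] = (0,0,0)
entry J[1][3] = -0.5000

-0.500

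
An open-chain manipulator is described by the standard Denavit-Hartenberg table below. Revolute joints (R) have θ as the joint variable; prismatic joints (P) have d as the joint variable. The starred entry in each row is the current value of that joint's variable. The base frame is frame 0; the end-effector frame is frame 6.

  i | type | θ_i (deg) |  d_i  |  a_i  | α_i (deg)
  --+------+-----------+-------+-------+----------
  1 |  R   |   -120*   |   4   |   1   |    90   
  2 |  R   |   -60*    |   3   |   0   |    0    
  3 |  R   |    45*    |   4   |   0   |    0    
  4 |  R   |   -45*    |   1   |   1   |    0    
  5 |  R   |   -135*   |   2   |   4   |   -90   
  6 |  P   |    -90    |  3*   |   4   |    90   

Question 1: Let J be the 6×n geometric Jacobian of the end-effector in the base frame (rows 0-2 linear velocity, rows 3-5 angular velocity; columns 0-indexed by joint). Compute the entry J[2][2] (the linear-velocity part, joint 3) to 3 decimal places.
axis z_2 = (-0.8660,0.5000,0.0000); lever o_n−o_2 = (-7.4562,9.0855,-2.7285)
cross product → J_v[:, 2] = (-1.3643,-2.3630,-4.1402)
J_ω[:, 2] = z_2
entry J[2][2] = -4.1402

-4.140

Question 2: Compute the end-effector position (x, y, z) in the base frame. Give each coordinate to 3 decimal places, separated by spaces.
after link 1: o_1 = (-0.5000, -0.8660, 4.0000)
after link 2: o_2 = (-3.0981, 0.6340, 4.0000)
after link 3: o_3 = (-6.5622, 2.6340, 4.0000)
after link 4: o_4 = (-7.6782, 2.7010, 3.1340)
after link 5: o_5 = (-7.4784, 7.0470, 4.1693)
after link 6: o_6 = (-10.5543, 9.7195, 1.2715)

-10.554 9.719 1.271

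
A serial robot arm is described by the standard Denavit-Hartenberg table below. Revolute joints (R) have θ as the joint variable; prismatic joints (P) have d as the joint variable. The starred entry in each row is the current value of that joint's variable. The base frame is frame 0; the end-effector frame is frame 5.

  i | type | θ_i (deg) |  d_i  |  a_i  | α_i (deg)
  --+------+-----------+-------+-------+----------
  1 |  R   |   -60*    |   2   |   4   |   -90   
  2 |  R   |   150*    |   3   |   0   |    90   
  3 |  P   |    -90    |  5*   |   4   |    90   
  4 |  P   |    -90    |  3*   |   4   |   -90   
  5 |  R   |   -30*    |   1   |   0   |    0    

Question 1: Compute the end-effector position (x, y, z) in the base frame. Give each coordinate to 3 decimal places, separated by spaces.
1.817 -7.147 2.634

after link 1: o_1 = (2.0000, -3.4641, 2.0000)
after link 2: o_2 = (4.5981, -1.9641, 2.0000)
after link 3: o_3 = (2.3840, -6.1292, -2.3301)
after link 4: o_4 = (2.6830, -6.6471, 2.6340)
after link 5: o_5 = (1.8170, -7.1471, 2.6340)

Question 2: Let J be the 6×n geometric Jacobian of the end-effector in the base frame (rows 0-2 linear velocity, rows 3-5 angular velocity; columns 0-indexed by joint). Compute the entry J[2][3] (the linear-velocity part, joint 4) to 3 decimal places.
0.500

prismatic axis z_3 = (0.4330,-0.7500,0.5000)
J_v[:, 3] = z_3; J_ω[:, 3] = (0,0,0)
entry J[2][3] = 0.5000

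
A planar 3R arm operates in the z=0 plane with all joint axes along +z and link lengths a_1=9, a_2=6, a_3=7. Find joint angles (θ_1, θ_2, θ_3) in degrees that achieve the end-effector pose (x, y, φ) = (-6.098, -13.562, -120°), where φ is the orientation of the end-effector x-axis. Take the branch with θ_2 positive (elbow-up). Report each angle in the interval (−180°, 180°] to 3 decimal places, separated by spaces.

wrist centre = target − a_3·(cos φ, sin φ) = (-2.5980, -7.4998)
cos θ_2 = (62.9969−9²−6²)/(2·9·6) = -0.5000; θ_2 = 120.0019° (elbow-up)
β = atan2(-7.4998,-2.5980) = -109.1065°; ψ = atan2(5.1961,5.9998) = 40.8937°
θ_1 = β − ψ = -150.0002°
θ_3 = φ − θ_1 − θ_2 = -90.0017° (wrapped to (-180°,180°])

-150.000 120.002 -90.002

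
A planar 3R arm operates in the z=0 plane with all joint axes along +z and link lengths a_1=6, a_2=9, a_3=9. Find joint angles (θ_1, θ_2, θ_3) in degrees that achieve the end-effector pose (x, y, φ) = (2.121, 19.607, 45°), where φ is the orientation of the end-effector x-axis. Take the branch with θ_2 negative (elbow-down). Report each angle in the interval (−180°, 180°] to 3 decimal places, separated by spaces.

134.995 -44.990 -45.005

wrist centre = target − a_3·(cos φ, sin φ) = (-4.2430, 13.2430)
cos θ_2 = (193.3808−6²−9²)/(2·6·9) = 0.7072; θ_2 = -44.9900° (elbow-down)
β = atan2(13.2430,-4.2430) = 107.7650°; ψ = atan2(-6.3629,12.3651) = -27.2296°
θ_1 = β − ψ = 134.9946°
θ_3 = φ − θ_1 − θ_2 = -45.0046° (wrapped to (-180°,180°])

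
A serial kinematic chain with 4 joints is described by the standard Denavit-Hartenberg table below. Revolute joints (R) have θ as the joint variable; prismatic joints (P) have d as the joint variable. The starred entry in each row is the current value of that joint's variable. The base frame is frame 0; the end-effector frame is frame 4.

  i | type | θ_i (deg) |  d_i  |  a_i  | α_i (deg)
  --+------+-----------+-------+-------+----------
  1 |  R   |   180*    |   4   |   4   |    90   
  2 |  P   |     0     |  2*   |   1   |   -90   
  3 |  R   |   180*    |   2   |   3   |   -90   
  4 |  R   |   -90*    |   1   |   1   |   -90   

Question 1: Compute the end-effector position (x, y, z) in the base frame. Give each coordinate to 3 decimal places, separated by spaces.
-2.000 3.000 7.000

after link 1: o_1 = (-4.0000, 0.0000, 4.0000)
after link 2: o_2 = (-5.0000, 2.0000, 4.0000)
after link 3: o_3 = (-2.0000, 2.0000, 6.0000)
after link 4: o_4 = (-2.0000, 3.0000, 7.0000)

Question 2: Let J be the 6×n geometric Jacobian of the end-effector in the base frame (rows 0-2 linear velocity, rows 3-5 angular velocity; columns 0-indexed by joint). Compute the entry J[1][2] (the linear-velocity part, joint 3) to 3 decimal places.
axis z_2 = (0.0000,0.0000,1.0000); lever o_n−o_2 = (3.0000,1.0000,3.0000)
cross product → J_v[:, 2] = (-1.0000,3.0000,0.0000)
J_ω[:, 2] = z_2
entry J[1][2] = 3.0000

3.000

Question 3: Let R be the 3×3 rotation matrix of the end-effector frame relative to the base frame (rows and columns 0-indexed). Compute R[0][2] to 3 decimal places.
1.000

End-effector z-axis (col 2 of R) = (1.0000,-0.0000,-0.0000)
R[0][2] = 1.0000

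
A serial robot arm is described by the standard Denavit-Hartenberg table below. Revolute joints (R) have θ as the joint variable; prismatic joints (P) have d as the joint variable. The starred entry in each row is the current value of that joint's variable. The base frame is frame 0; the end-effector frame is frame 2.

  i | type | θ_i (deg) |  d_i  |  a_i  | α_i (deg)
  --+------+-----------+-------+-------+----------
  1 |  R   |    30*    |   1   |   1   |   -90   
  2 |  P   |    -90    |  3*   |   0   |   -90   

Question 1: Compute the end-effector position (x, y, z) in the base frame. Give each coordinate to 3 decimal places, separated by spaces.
after link 1: o_1 = (0.8660, 0.5000, 1.0000)
after link 2: o_2 = (-0.6340, 3.0981, 1.0000)

-0.634 3.098 1.000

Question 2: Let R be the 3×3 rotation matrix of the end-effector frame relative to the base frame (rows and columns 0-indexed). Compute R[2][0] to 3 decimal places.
End-effector x-axis (col 0 of R) = (0.0000,-0.0000,1.0000)
R[2][0] = 1.0000

1.000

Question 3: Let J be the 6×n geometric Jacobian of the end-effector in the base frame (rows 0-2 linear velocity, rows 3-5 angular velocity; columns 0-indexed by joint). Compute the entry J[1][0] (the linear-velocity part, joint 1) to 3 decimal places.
-0.634

axis z_0 = ẑ; lever o_n−o_0 = (-0.6340,3.0981,1.0000)
cross product → J_v[:, 0] = (-3.0981,-0.6340,0.0000)
J_ω[:, 0] = z_0
entry J[1][0] = -0.6340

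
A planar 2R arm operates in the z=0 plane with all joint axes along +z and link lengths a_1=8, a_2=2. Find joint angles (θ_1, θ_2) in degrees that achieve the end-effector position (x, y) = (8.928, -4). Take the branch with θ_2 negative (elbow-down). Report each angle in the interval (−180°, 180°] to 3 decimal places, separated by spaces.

cos θ_2 = (95.7092−8²−2²)/(2·8·2) = 0.8659; θ_2 = -30.0130° (elbow-down)
β = atan2(-4.0000,8.9280) = -24.1337°; ψ = atan2(-1.0004,9.7318) = -5.8692°
θ_1 = β − ψ = -18.2646°

-18.265 -30.013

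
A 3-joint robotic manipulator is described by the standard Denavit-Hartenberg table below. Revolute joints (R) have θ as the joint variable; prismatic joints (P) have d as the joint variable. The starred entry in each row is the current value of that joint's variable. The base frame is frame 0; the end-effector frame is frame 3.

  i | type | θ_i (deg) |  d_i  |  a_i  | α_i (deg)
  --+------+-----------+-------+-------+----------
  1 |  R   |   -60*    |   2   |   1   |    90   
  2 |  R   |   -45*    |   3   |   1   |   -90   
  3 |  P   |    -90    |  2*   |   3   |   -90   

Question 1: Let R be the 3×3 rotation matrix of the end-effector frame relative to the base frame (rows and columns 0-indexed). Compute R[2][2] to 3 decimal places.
-0.707

End-effector z-axis (col 2 of R) = (0.3536,-0.6124,-0.7071)
R[2][2] = -0.7071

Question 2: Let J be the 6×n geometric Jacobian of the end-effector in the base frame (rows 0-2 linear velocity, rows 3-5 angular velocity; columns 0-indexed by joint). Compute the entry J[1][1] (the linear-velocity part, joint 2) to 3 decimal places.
0.612

axis z_1 = (-0.8660,-0.5000,0.0000); lever o_n−o_1 = (-4.1355,-4.8371,0.7071)
cross product → J_v[:, 1] = (-0.3536,0.6124,2.1213)
J_ω[:, 1] = z_1
entry J[1][1] = 0.6124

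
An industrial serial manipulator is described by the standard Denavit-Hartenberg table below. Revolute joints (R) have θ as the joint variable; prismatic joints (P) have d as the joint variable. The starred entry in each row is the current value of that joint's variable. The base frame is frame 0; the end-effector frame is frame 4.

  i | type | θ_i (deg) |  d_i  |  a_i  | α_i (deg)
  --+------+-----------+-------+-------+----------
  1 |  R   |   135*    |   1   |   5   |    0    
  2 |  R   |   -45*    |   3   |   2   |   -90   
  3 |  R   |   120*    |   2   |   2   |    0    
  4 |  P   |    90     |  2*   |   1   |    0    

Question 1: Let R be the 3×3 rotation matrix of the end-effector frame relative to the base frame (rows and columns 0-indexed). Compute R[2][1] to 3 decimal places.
0.866

End-effector y-axis (col 1 of R) = (0.0000,0.5000,0.8660)
R[2][1] = 0.8660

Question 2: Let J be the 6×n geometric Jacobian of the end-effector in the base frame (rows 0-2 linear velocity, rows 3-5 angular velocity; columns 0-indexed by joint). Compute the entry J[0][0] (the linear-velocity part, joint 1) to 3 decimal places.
axis z_0 = ẑ; lever o_n−o_0 = (-7.5355,3.6695,2.7679)
cross product → J_v[:, 0] = (-3.6695,-7.5355,0.0000)
J_ω[:, 0] = z_0
entry J[0][0] = -3.6695

-3.670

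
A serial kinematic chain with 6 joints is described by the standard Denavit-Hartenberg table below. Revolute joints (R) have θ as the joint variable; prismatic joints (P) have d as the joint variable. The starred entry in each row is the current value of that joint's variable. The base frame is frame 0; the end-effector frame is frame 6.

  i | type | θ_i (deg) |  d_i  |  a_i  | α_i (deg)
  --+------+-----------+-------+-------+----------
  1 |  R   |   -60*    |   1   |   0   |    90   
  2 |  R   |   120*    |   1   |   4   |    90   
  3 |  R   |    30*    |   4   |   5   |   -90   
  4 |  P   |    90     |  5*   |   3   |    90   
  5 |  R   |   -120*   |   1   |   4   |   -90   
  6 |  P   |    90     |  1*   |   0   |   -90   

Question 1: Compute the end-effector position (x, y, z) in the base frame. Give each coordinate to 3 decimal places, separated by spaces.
-5.487 -0.291 9.583

after link 1: o_1 = (0.0000, 0.0000, 1.0000)
after link 2: o_2 = (-1.8660, 1.2321, 4.4641)
after link 3: o_3 = (-3.3816, -1.1429, 10.2141)
after link 4: o_4 = (-7.8056, -2.1405, 6.5490)
after link 5: o_5 = (-5.4240, -1.2655, 9.7990)
after link 6: o_6 = (-5.4865, -0.2913, 9.5825)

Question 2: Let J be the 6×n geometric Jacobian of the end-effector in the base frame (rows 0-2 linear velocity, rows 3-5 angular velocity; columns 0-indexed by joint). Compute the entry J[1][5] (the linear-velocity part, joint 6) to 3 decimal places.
prismatic axis z_5 = (-0.0625,0.9743,-0.2165)
J_v[:, 5] = z_5; J_ω[:, 5] = (0,0,0)
entry J[1][5] = 0.9743

0.974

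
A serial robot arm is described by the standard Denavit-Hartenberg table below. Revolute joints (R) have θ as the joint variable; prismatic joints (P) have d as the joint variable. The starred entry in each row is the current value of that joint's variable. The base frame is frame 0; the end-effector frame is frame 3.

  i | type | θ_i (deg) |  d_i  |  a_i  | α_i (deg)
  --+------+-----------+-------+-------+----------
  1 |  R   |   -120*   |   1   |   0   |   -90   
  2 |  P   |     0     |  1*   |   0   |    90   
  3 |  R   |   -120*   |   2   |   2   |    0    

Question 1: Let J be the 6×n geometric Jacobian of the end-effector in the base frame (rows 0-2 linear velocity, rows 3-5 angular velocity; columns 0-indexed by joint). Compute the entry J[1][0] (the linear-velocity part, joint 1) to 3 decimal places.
axis z_0 = ẑ; lever o_n−o_0 = (-0.1340,1.2321,3.0000)
cross product → J_v[:, 0] = (-1.2321,-0.1340,0.0000)
J_ω[:, 0] = z_0
entry J[1][0] = -0.1340

-0.134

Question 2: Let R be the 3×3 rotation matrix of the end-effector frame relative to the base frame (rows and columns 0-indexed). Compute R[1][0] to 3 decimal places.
0.866

End-effector x-axis (col 0 of R) = (-0.5000,0.8660,0.0000)
R[1][0] = 0.8660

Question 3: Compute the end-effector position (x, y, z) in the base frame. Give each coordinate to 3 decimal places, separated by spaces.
after link 1: o_1 = (0.0000, 0.0000, 1.0000)
after link 2: o_2 = (0.8660, -0.5000, 1.0000)
after link 3: o_3 = (-0.1340, 1.2321, 3.0000)

-0.134 1.232 3.000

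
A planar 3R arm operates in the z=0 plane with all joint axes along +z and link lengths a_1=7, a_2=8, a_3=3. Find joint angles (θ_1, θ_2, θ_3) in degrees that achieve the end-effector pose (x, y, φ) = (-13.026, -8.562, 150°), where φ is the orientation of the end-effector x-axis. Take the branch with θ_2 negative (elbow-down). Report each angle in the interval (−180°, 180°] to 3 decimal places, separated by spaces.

-119.995 -30.010 -59.996

wrist centre = target − a_3·(cos φ, sin φ) = (-10.4279, -10.0620)
cos θ_2 = (209.9854−7²−8²)/(2·7·8) = 0.8659; θ_2 = -30.0096° (elbow-down)
β = atan2(-10.0620,-10.4279) = -136.0231°; ψ = atan2(-4.0012,13.9275) = -16.0285°
θ_1 = β − ψ = -119.9946°
θ_3 = φ − θ_1 − θ_2 = -59.9958° (wrapped to (-180°,180°])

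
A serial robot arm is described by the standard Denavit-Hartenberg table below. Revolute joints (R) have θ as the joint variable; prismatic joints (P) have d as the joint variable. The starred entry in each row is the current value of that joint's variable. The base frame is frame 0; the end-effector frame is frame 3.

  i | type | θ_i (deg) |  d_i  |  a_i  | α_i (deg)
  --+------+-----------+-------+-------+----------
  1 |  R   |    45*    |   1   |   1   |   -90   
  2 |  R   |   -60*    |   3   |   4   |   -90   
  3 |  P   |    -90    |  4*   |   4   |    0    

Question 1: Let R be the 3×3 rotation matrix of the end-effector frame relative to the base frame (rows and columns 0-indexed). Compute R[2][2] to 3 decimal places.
-0.500

End-effector z-axis (col 2 of R) = (0.6124,0.6124,-0.5000)
R[2][2] = -0.5000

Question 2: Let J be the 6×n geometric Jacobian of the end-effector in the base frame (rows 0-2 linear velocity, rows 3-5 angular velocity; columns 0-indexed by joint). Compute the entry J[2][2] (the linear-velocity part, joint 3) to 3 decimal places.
prismatic axis z_2 = (0.6124,0.6124,-0.5000)
J_v[:, 2] = z_2; J_ω[:, 2] = (0,0,0)
entry J[2][2] = -0.5000

-0.500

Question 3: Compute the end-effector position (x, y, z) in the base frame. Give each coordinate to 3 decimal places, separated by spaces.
after link 1: o_1 = (0.7071, 0.7071, 1.0000)
after link 2: o_2 = (0.0000, 4.2426, 4.4641)
after link 3: o_3 = (-0.3789, 9.5206, 2.4641)

-0.379 9.521 2.464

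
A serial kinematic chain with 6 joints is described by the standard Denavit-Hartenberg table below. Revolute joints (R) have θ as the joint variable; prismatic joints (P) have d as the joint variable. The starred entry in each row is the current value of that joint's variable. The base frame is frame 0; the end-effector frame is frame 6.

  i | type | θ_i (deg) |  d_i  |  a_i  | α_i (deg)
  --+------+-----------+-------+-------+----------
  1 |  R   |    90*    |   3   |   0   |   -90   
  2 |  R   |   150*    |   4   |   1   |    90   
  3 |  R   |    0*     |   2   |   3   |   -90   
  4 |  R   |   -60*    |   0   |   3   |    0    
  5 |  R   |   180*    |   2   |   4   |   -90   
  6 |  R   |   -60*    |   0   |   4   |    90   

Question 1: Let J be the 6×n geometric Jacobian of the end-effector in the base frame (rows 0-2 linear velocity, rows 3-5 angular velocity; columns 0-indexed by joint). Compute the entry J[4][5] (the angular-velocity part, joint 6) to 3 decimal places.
1.000

axis z_5 = (-0.0000,1.0000,-0.0000); lever o_n−o_5 = (-3.4641,0.0000,2.0000)
cross product → J_v[:, 5] = (2.0000,0.0000,3.4641)
J_ω[:, 5] = z_5
entry J[4][5] = 1.0000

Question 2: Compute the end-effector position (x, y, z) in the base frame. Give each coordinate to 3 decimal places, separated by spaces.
after link 1: o_1 = (0.0000, 0.0000, 3.0000)
after link 2: o_2 = (-4.0000, -0.8660, 2.5000)
after link 3: o_3 = (-4.0000, -2.4641, -0.7321)
after link 4: o_4 = (-4.0000, -2.4641, -3.7321)
after link 5: o_5 = (-6.0000, -2.4641, 0.2679)
after link 6: o_6 = (-9.4641, -2.4641, 2.2679)

-9.464 -2.464 2.268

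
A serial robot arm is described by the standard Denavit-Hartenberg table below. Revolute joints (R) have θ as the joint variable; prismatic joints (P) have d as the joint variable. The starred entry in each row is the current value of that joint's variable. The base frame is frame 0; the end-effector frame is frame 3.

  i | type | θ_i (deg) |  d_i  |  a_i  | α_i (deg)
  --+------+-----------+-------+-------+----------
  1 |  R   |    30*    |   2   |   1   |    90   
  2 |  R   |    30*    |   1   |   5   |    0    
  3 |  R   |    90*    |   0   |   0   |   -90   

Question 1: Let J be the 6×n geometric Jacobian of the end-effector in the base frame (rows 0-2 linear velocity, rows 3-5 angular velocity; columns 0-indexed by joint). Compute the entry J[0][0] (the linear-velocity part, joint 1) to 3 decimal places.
-1.799

axis z_0 = ẑ; lever o_n−o_0 = (5.1160,1.7990,4.5000)
cross product → J_v[:, 0] = (-1.7990,5.1160,0.0000)
J_ω[:, 0] = z_0
entry J[0][0] = -1.7990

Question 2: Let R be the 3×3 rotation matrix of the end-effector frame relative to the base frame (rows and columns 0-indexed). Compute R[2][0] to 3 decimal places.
End-effector x-axis (col 0 of R) = (-0.4330,-0.2500,0.8660)
R[2][0] = 0.8660

0.866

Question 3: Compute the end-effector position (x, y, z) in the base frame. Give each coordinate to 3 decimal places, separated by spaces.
after link 1: o_1 = (0.8660, 0.5000, 2.0000)
after link 2: o_2 = (5.1160, 1.7990, 4.5000)
after link 3: o_3 = (5.1160, 1.7990, 4.5000)

5.116 1.799 4.500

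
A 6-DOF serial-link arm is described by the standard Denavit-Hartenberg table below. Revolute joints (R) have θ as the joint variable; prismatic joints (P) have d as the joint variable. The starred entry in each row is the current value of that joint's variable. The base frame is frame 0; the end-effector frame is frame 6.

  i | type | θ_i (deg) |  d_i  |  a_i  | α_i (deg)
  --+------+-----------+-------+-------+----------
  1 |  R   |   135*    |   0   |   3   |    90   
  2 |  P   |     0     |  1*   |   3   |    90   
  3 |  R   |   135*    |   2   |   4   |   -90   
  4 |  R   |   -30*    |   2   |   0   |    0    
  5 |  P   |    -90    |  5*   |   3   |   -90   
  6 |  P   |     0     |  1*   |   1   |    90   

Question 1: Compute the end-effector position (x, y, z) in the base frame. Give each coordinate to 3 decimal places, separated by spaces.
after link 1: o_1 = (-2.1213, 2.1213, 0.0000)
after link 2: o_2 = (-3.5355, 4.9497, 0.0000)
after link 3: o_3 = (0.4645, 4.9497, -2.0000)
after link 4: o_4 = (0.4645, 2.9497, -2.0000)
after link 5: o_5 = (-1.0355, -2.0503, -4.5981)
after link 6: o_6 = (-0.6695, -2.0503, -5.9641)

-0.670 -2.050 -5.964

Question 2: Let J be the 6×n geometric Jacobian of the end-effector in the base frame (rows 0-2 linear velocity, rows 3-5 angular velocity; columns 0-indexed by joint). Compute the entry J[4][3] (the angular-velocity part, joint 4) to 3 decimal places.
-1.000

axis z_3 = (0.0000,-1.0000,-0.0000); lever o_n−o_3 = (-1.1340,-7.0000,-3.9641)
cross product → J_v[:, 3] = (3.9641,0.0000,-1.1340)
J_ω[:, 3] = z_3
entry J[4][3] = -1.0000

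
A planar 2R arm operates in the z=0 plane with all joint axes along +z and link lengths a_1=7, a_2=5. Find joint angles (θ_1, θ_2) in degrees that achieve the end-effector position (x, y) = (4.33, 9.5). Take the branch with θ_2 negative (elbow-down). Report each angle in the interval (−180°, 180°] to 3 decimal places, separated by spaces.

90.001 -60.001

cos θ_2 = (108.9989−7²−5²)/(2·7·5) = 0.5000; θ_2 = -60.0010° (elbow-down)
β = atan2(9.5000,4.3300) = 65.4970°; ψ = atan2(-4.3302,9.4999) = -24.5040°
θ_1 = β − ψ = 90.0010°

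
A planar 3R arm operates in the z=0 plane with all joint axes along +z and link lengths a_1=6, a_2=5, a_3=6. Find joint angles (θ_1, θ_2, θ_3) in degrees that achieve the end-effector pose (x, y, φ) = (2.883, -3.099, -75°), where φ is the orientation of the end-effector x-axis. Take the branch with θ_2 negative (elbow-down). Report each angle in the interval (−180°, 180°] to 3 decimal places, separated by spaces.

wrist centre = target − a_3·(cos φ, sin φ) = (1.3301, 2.6966)
cos θ_2 = (9.0405−6²−5²)/(2·6·5) = -0.8660; θ_2 = -149.9961° (elbow-down)
β = atan2(2.6966,1.3301) = 63.7450°; ψ = atan2(-2.5003,1.6700) = -56.2595°
θ_1 = β − ψ = 120.0045°
θ_3 = φ − θ_1 − θ_2 = -45.0085° (wrapped to (-180°,180°])

120.005 -149.996 -45.008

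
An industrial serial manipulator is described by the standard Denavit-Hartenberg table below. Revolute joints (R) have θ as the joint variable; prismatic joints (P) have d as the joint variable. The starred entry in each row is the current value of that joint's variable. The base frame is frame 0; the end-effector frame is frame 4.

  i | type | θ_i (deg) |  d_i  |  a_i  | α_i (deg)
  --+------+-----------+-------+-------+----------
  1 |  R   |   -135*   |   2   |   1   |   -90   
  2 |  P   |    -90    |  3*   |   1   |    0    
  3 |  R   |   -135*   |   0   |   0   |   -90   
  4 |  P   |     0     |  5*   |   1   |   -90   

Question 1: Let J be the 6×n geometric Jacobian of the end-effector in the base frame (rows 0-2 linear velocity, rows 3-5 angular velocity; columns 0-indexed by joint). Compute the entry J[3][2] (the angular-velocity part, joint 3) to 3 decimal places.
axis z_2 = (0.7071,-0.7071,0.0000); lever o_n−o_2 = (3.0000,3.0000,2.8284)
cross product → J_v[:, 2] = (-2.0000,-2.0000,4.2426)
J_ω[:, 2] = z_2
entry J[3][2] = 0.7071

0.707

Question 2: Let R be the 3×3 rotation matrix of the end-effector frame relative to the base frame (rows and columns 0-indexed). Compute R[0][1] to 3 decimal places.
-0.500

End-effector y-axis (col 1 of R) = (-0.5000,-0.5000,-0.7071)
R[0][1] = -0.5000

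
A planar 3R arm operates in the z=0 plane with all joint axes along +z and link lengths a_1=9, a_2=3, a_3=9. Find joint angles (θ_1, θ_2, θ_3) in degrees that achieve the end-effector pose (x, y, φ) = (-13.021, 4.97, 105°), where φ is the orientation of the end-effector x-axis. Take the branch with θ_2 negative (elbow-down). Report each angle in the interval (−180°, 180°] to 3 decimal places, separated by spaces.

-149.997 -45.014 -59.988

wrist centre = target − a_3·(cos φ, sin φ) = (-10.6916, -3.7233)
cos θ_2 = (128.1741−9²−3²)/(2·9·3) = 0.7069; θ_2 = -45.0145° (elbow-down)
β = atan2(-3.7233,-10.6916) = -160.7995°; ψ = atan2(-2.1219,11.1208) = -10.8022°
θ_1 = β − ψ = -149.9972°
θ_3 = φ − θ_1 − θ_2 = -59.9883° (wrapped to (-180°,180°])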